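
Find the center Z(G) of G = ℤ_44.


Z(G) = {g ∈ G | gx = xg for all x ∈ G}
ℤ_44 is abelian, so Z(G) = G

Z(ℤ_44) = ℤ_44


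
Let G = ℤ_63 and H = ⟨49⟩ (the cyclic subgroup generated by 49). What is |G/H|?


|⟨49⟩| = n / gcd(49, 63) = 63 / 7 = 9
H is normal (ℤ_63 is abelian).
|G/H| = |G| / |H| = 63 / 9 = 7

|G/H| = 7


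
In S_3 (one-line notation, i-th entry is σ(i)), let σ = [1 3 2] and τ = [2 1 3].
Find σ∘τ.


σ∘τ: apply τ first, then σ
1 →τ 2 →σ 3
2 →τ 1 →σ 1
3 →τ 3 →σ 2

σ∘τ = [3 1 2]


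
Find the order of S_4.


|S_n| = n! (number of permutations of n symbols)
|S_4| = 4! = 24

|S_4| = 24


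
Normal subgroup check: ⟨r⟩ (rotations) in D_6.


H = ⟨r⟩ (rotations) in D_6
The rotation subgroup ⟨r⟩ has index 2 in D_6, so it is normal

Yes, normal subgroup


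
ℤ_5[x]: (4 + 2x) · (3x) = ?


Expand and collect like terms; reduce coefficients mod 5:
x^0: 4·0 = 0 ≡ 0 (mod 5)
x^1: 4·3 + 2·0 = 12 ≡ 2 (mod 5)
x^2: 2·3 = 6 ≡ 1 (mod 5)
Result: 2x + x^2

f · g = 2x + x^2


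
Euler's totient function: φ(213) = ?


Factor n: 213 = 3 × 71
φ(n) = n · ∏(1 - 1/p) over distinct primes p | n
φ(213) = 213 · (1 - 1/3) · (1 - 1/71) = 140

φ(213) = 140


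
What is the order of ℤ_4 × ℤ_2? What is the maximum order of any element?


|ℤ_4 × ℤ_2| = 4 × 2 = 8
Max element order = lcm(4,2) = 4
Cyclic? No (gcd=2)

|ℤ_4×ℤ_2| = 8, max element order = 4


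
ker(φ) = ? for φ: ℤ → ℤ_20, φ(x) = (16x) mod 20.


Kernel = preimage of identity
ker(φ) = {x ∈ ℤ : 16x ≡ 0 (mod 20)}. gcd(16,20) = 4, so 16x ≡ 0 (mod 20) ⟺ x ≡ 0 (mod 20/4 = 5). Hence ker(φ) = 5ℤ

ker(φ) = 5ℤ


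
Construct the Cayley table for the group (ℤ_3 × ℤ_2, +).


Elements: {(0,0), (0,1), (1,0), (1,1), (2,0), (2,1)}
Operation: componentwise addition mod (3, 2)
Entry (a, b) = ((a₁+b₁) mod 3, (a₂+b₂) mod 2)

Cayley table:
      | (0,0) | (0,1) | (1,0) | (1,1) | (2,0) | (2,1)
(0,0) | (0,0) | (0,1) | (1,0) | (1,1) | (2,0) | (2,1)
(0,1) | (0,1) | (0,0) | (1,1) | (1,0) | (2,1) | (2,0)
(1,0) | (1,0) | (1,1) | (2,0) | (2,1) | (0,0) | (0,1)
(1,1) | (1,1) | (1,0) | (2,1) | (2,0) | (0,1) | (0,0)
(2,0) | (2,0) | (2,1) | (0,0) | (0,1) | (1,0) | (1,1)
(2,1) | (2,1) | (2,0) | (0,1) | (0,0) | (1,1) | (1,0)


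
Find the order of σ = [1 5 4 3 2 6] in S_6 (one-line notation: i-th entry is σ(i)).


Cycle decomposition: (2 5) (3 4)
Cycle lengths: 2, 2
Order = lcm(2, 2) = 2

ord(σ) = 2


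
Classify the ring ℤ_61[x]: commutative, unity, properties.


ℤ_61 is a field (n prime), so ℤ_61[x] is a commutative integral domain with unity
Commutative: Yes
Integral domain: Yes
Has unity: Yes

ℤ_61[x]: Commutative=Yes, Unity=Yes


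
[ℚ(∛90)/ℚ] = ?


∛90 has minimal polynomial x³ - 90 (irreducible over ℚ since 90 is not a perfect cube)

[ℚ(∛90)/ℚ] = 3


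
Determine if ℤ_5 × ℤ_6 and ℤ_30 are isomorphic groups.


Comparing ℤ_5 × ℤ_6 and ℤ_30:
gcd(5,6) = 1, so ℤ_5 × ℤ_6 ≅ ℤ_30 (CRT)

Yes, ℤ_5 × ℤ_6 ≅ ℤ_30


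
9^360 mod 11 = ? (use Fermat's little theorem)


Fermat's little theorem: if p is prime and gcd(a,p)=1, then a^(p-1) ≡ 1 (mod p)
p = 11 is prime, gcd(9,11) = 1
Reduce exponent: 360 mod 10 = 0
So 9^360 ≡ 9^0 (mod 11)
9^0 = 1

9^360 ≡ 1 (mod 11)


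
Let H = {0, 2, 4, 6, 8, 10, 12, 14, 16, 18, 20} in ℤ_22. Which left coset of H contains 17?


17 + H = {17 + h (mod 22) : h ∈ H}
17+0=17, 17+2=19, 17+4=21, 17+6=1, 17+8=3, 17+10=5, 17+12=7, 17+14=9, 17+16=11, 17+18=13, 17+20=15
17 + H = {1, 3, 5, 7, 9, 11, 13, 15, 17, 19, 21} = 1 + H

17 + H = {1, 3, 5, 7, 9, 11, 13, 15, 17, 19, 21}


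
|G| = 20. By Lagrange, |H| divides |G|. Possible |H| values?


Lagrange's theorem: |H| divides |G|
|G| = 20
Divisors of 20: 1, 2, 4, 5, 10, 20

Possible subgroup orders: {1, 2, 4, 5, 10, 20}


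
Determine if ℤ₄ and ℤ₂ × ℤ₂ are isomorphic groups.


Comparing ℤ₄ and ℤ₂ × ℤ₂:
ℤ₄ has an element of order 4; ℤ₂×ℤ₂ has exponent 2

No, ℤ₄ ≇ ℤ₂ × ℤ₂


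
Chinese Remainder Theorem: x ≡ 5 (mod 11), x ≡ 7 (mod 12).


m₁ = 11, m₂ = 12, gcd = 1, so CRT applies. M = m₁·m₂ = 132
Let M₁ = M/m₁ = 12, M₂ = M/m₂ = 11
Find y₁ ≡ M₁⁻¹ (mod m₁): 12⁻¹ ≡ 1 (mod 11)
Find y₂ ≡ M₂⁻¹ (mod m₂): 11⁻¹ ≡ 11 (mod 12)
x = a₁·M₁·y₁ + a₂·M₂·y₂ = 5·12·1 + 7·11·11 = 907
Reduce mod 132: x ≡ 115
Check: 115 mod 11 = 5 ✓, 115 mod 12 = 7 ✓

x ≡ 115 (mod 132)


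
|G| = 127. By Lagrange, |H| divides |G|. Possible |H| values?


Lagrange's theorem: |H| divides |G|
|G| = 127
Divisors of 127: 1, 127

Possible subgroup orders: {1, 127}


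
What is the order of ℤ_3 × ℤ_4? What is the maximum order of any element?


|ℤ_3 × ℤ_4| = 3 × 4 = 12
Max element order = lcm(3,4) = 12
Cyclic? Yes (gcd=1)

|ℤ_3×ℤ_4| = 12, max element order = 12


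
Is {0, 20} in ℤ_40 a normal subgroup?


H = {0, 20} in ℤ_40
ℤ_40 is abelian; every subgroup of an abelian group is normal

Yes, normal subgroup


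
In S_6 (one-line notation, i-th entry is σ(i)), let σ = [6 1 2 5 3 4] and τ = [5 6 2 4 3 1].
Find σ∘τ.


σ∘τ: apply τ first, then σ
1 →τ 5 →σ 3
2 →τ 6 →σ 4
3 →τ 2 →σ 1
4 →τ 4 →σ 5
5 →τ 3 →σ 2
6 →τ 1 →σ 6

σ∘τ = [3 4 1 5 2 6]


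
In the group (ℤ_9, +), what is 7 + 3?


Operation: addition mod 9
7 + 3 = (a + b) mod 9 with a = 7, b = 3

7 + 3 = 1


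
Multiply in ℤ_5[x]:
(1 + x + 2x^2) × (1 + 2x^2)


Expand and collect like terms; reduce coefficients mod 5:
x^0: 1·1 = 1 ≡ 1 (mod 5)
x^1: 1·0 + 1·1 = 1 ≡ 1 (mod 5)
x^2: 1·2 + 1·0 + 2·1 = 4 ≡ 4 (mod 5)
x^3: 1·2 + 2·0 = 2 ≡ 2 (mod 5)
x^4: 2·2 = 4 ≡ 4 (mod 5)
Result: 1 + x + 4x^2 + 2x^3 + 4x^4

f · g = 1 + x + 4x^2 + 2x^3 + 4x^4


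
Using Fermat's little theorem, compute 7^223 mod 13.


Fermat's little theorem: if p is prime and gcd(a,p)=1, then a^(p-1) ≡ 1 (mod p)
p = 13 is prime, gcd(7,13) = 1
Reduce exponent: 223 mod 12 = 7
So 7^223 ≡ 7^7 (mod 13)
7^7 mod 13 = 6

7^223 ≡ 6 (mod 13)


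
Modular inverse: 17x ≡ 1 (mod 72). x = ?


Use the extended Euclidean algorithm to write 1 = 17·s + 72·t; then s mod 72 is the inverse.
Euclidean algorithm:
  17 = 0·72 + 17
  72 = 4·17 + 4
  17 = 4·4 + 1
  4 = 4·1 + 0
gcd(17,72) = 1
Back-substitution gives: 17·(17) + 72·(-4) = 1
So 17⁻¹ ≡ 17 ≡ 17 (mod 72)
Check: 17 × 17 = 289 ≡ 1 (mod 72) ✓

17⁻¹ ≡ 17 (mod 72)


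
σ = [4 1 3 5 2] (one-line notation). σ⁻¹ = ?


To find σ⁻¹, swap domain and range:
σ(1) = 4 → σ⁻¹(4) = 1
σ(2) = 1 → σ⁻¹(1) = 2
σ(3) = 3 → σ⁻¹(3) = 3
σ(4) = 5 → σ⁻¹(5) = 4
σ(5) = 2 → σ⁻¹(2) = 5

σ⁻¹ = [2 5 3 1 4]


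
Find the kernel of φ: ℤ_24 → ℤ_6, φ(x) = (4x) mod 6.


Kernel = preimage of identity
ker(φ) = {x ∈ ℤ_24 : 4x ≡ 0 (mod 6)}. Since 6 | 24, φ is well-defined. The kernel is the cyclic subgroup ⟨3⟩ of ℤ_24 (order 8), i.e. {0, 3, 6, 9, 12, 15, 18, 21}

ker(φ) = {0, 3, 6, 9, 12, 15, 18, 21}


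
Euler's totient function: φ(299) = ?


Factor n: 299 = 13 × 23
φ(n) = n · ∏(1 - 1/p) over distinct primes p | n
φ(299) = 299 · (1 - 1/13) · (1 - 1/23) = 264

φ(299) = 264


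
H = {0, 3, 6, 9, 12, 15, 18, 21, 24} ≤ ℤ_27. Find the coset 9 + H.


9 + H = {9 + h (mod 27) : h ∈ H}
9+0=9, 9+3=12, 9+6=15, 9+9=18, 9+12=21, 9+15=24, 9+18=0, 9+21=3, 9+24=6
9 + H = {0, 3, 6, 9, 12, 15, 18, 21, 24} = 0 + H

9 + H = {0, 3, 6, 9, 12, 15, 18, 21, 24}


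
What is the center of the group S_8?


Z(G) = {g ∈ G | gx = xg for all x ∈ G}
S_n is non-abelian for n ≥ 3; Z(S_8) is trivial

Z(S_8) = {e}


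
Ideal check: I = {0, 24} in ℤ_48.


Check ideal conditions for I = {0, 24} in ℤ_48:
(1) I is an additive subgroup? Yes
(2) For r ∈ ℤ_48 and a ∈ I: r·a ∈ I? Yes

Yes, I is an ideal of ℤ_48


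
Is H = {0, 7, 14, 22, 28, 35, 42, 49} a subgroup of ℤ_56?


Subgroup test for H = {0, 7, 14, 22, 28, 35, 42, 49} in (ℤ_56, +):
(1) 0 ∈ H? Yes
(2) Closure: for all a,b ∈ H, (a+b) mod 56 ∈ H? No  [counterexample: 7 + 14 = 21 ∉ H]
(3) Inverses: for all a ∈ H, -a mod 56 ∈ H? No

No, H is not a subgroup of ℤ_56


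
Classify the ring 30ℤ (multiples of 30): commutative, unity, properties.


30ℤ is a commutative ring under +,× but has no multiplicative identity (1 ∉ 30ℤ); it has no zero divisors, but without unity it is not an integral domain
Commutative: Yes
Integral domain: No
Has unity: No

30ℤ (multiples of 30): Commutative=Yes, Unity=No


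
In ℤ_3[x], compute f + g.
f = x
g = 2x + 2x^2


Add coefficients mod 3:
x^0: 0 + 0 = 0 (mod 3)
x^1: 1 + 2 = 0 (mod 3)
x^2: 0 + 2 = 2 (mod 3)
Result: 2x^2

f + g = 2x^2


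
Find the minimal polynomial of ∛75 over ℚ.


∛75 satisfies x³ - 75 = 0, irreducible over ℚ (no rational root; 75 is not a perfect cube)

Minimal polynomial: x³ - 75


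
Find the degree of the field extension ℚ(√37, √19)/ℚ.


[ℚ(√37,√19):ℚ] = [ℚ(√37,√19):ℚ(√37)]·[ℚ(√37):ℚ] = 2·2 = 4

[ℚ(√37, √19)/ℚ] = 4


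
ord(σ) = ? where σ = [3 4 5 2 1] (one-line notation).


Cycle decomposition: (1 3 5) (2 4)
Cycle lengths: 3, 2
Order = lcm(3, 2) = 6

ord(σ) = 6


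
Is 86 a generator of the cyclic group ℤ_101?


g generates ℤ_n iff gcd(g, n) = 1
gcd(86, 101) = 1
Since gcd = 1, 86 is a generator.

Yes, 86 generates ℤ_101


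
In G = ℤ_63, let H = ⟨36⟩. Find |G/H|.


|⟨36⟩| = n / gcd(36, 63) = 63 / 9 = 7
H is normal (ℤ_63 is abelian).
|G/H| = |G| / |H| = 63 / 7 = 9

|G/H| = 9


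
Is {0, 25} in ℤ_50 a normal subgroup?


H = {0, 25} in ℤ_50
ℤ_50 is abelian; every subgroup of an abelian group is normal

Yes, normal subgroup


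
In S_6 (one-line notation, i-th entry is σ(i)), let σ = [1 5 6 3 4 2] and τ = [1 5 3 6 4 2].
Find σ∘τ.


σ∘τ: apply τ first, then σ
1 →τ 1 →σ 1
2 →τ 5 →σ 4
3 →τ 3 →σ 6
4 →τ 6 →σ 2
5 →τ 4 →σ 3
6 →τ 2 →σ 5

σ∘τ = [1 4 6 2 3 5]


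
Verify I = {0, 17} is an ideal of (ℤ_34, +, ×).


Check ideal conditions for I = {0, 17} in ℤ_34:
(1) I is an additive subgroup? Yes
(2) For r ∈ ℤ_34 and a ∈ I: r·a ∈ I? Yes

Yes, I is an ideal of ℤ_34


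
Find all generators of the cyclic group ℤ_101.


g generates ℤ_n iff gcd(g,n) = 1
Prime factors of 101: 101
Generators are g ∈ {1,...,100} not divisible by any of these primes.
Generators: {1, 2, 3, 4, 5, 6, 7, 8, 9, 10, 11, 12, 13, 14, 15, 16, 17, 18, 19, 20, 21, 22, 23, 24, 25, 26, 27, 28, 29, 30, 31, 32, 33, 34, 35, 36, 37, 38, 39, 40, 41, 42, 43, 44, 45, 46, 47, 48, 49, 50, 51, 52, 53, 54, 55, 56, 57, 58, 59, 60, 61, 62, 63, 64, 65, 66, 67, 68, 69, 70, 71, 72, 73, 74, 75, 76, 77, 78, 79, 80, 81, 82, 83, 84, 85, 86, 87, 88, 89, 90, 91, 92, 93, 94, 95, 96, 97, 98, 99, 100}
Number of generators = φ(101) = 100

Generators of ℤ_101 = {1, 2, 3, 4, 5, 6, 7, 8, 9, 10, 11, 12, 13, 14, 15, 16, 17, 18, 19, 20, 21, 22, 23, 24, 25, 26, 27, 28, 29, 30, 31, 32, 33, 34, 35, 36, 37, 38, 39, 40, 41, 42, 43, 44, 45, 46, 47, 48, 49, 50, 51, 52, 53, 54, 55, 56, 57, 58, 59, 60, 61, 62, 63, 64, 65, 66, 67, 68, 69, 70, 71, 72, 73, 74, 75, 76, 77, 78, 79, 80, 81, 82, 83, 84, 85, 86, 87, 88, 89, 90, 91, 92, 93, 94, 95, 96, 97, 98, 99, 100}


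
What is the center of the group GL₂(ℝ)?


Z(G) = {g ∈ G | gx = xg for all x ∈ G}
Only scalar multiples of the identity commute with all invertible matrices

Z(GL₂(ℝ)) = {aI : a ∈ ℝ, a ≠ 0}


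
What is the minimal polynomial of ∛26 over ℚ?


∛26 satisfies x³ - 26 = 0, irreducible over ℚ (no rational root; 26 is not a perfect cube)

Minimal polynomial: x³ - 26


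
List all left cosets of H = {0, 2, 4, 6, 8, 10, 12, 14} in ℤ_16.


H = {0, 2, 4, 6, 8, 10, 12, 14}, |H| = 8
Number of cosets = |G|/|H| = 16/8 = 2
0 + H = {0, 2, 4, 6, 8, 10, 12, 14}
1 + H = {1, 3, 5, 7, 9, 11, 13, 15}

Cosets: 0+H={0,2,4,6,8,10,12,14}; 1+H={1,3,5,7,9,11,13,15}


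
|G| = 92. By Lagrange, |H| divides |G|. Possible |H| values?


Lagrange's theorem: |H| divides |G|
|G| = 92
Divisors of 92: 1, 2, 4, 23, 46, 92

Possible subgroup orders: {1, 2, 4, 23, 46, 92}


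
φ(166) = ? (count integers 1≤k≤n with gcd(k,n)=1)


Factor n: 166 = 2 × 83
φ(n) = n · ∏(1 - 1/p) over distinct primes p | n
φ(166) = 166 · (1 - 1/2) · (1 - 1/83) = 82

φ(166) = 82


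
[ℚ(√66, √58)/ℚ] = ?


[ℚ(√66,√58):ℚ] = [ℚ(√66,√58):ℚ(√66)]·[ℚ(√66):ℚ] = 2·2 = 4

[ℚ(√66, √58)/ℚ] = 4


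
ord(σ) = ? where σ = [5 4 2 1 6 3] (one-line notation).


Cycle decomposition: (1 5 6 3 2 4)
Cycle lengths: 6
Order = lcm(6) = 6

ord(σ) = 6


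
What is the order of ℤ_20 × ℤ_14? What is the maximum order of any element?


|ℤ_20 × ℤ_14| = 20 × 14 = 280
Max element order = lcm(20,14) = 140
Cyclic? No (gcd=2)

|ℤ_20×ℤ_14| = 280, max element order = 140


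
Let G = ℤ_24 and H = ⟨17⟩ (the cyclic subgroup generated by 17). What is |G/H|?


|⟨17⟩| = n / gcd(17, 24) = 24 / 1 = 24
H is normal (ℤ_24 is abelian).
|G/H| = |G| / |H| = 24 / 24 = 1

|G/H| = 1


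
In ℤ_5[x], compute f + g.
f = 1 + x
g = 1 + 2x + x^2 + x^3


Add coefficients mod 5:
x^0: 1 + 1 = 2 (mod 5)
x^1: 1 + 2 = 3 (mod 5)
x^2: 0 + 1 = 1 (mod 5)
x^3: 0 + 1 = 1 (mod 5)
Result: 2 + 3x + x^2 + x^3

f + g = 2 + 3x + x^2 + x^3


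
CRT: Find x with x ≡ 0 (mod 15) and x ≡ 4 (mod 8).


m₁ = 15, m₂ = 8, gcd = 1, so CRT applies. M = m₁·m₂ = 120
Let M₁ = M/m₁ = 8, M₂ = M/m₂ = 15
Find y₁ ≡ M₁⁻¹ (mod m₁): 8⁻¹ ≡ 2 (mod 15)
Find y₂ ≡ M₂⁻¹ (mod m₂): 15⁻¹ ≡ 7 (mod 8)
x = a₁·M₁·y₁ + a₂·M₂·y₂ = 0·8·2 + 4·15·7 = 420
Reduce mod 120: x ≡ 60
Check: 60 mod 15 = 0 ✓, 60 mod 8 = 4 ✓

x ≡ 60 (mod 120)


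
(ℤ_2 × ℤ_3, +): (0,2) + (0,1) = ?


Operation: componentwise addition mod (2, 3)
(0,2) + (0,1) = ((a₁+b₁) mod 2, (a₂+b₂) mod 3) with a = (0,2), b = (0,1)

(0,2) + (0,1) = (0,0)


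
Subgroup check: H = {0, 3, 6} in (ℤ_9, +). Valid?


Subgroup test for H = {0, 3, 6} in (ℤ_9, +):
(1) 0 ∈ H? Yes
(2) Closure: for all a,b ∈ H, (a+b) mod 9 ∈ H? Yes
(3) Inverses: for all a ∈ H, -a mod 9 ∈ H? Yes

Yes, H is a subgroup of ℤ_9


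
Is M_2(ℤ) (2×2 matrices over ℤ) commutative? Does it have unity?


Matrix multiplication is non-commutative for n ≥ 2; the identity matrix I is the unity; singular matrices give zero divisors, so not an integral domain
Commutative: No
Integral domain: No
Has unity: Yes

M_2(ℤ) (2×2 matrices over ℤ): Commutative=No, Unity=Yes


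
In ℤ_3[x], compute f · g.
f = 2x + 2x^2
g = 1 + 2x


Expand and collect like terms; reduce coefficients mod 3:
x^0: 0·1 = 0 ≡ 0 (mod 3)
x^1: 0·2 + 2·1 = 2 ≡ 2 (mod 3)
x^2: 2·2 + 2·1 = 6 ≡ 0 (mod 3)
x^3: 2·2 = 4 ≡ 1 (mod 3)
Result: 2x + x^3

f · g = 2x + x^3


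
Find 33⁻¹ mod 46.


Use the extended Euclidean algorithm to write 1 = 33·s + 46·t; then s mod 46 is the inverse.
Euclidean algorithm:
  33 = 0·46 + 33
  46 = 1·33 + 13
  33 = 2·13 + 7
  13 = 1·7 + 6
  7 = 1·6 + 1
  6 = 6·1 + 0
gcd(33,46) = 1
Back-substitution gives: 33·(7) + 46·(-5) = 1
So 33⁻¹ ≡ 7 ≡ 7 (mod 46)
Check: 33 × 7 = 231 ≡ 1 (mod 46) ✓

33⁻¹ ≡ 7 (mod 46)


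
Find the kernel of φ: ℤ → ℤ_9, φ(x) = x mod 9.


Kernel = preimage of identity
ker(φ) = {x ∈ ℤ : x ≡ 0 (mod 9)} = 9ℤ = {0, ±9, ±18, ...}

ker(φ) = 9ℤ


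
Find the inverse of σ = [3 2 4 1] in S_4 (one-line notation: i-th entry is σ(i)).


To find σ⁻¹, swap domain and range:
σ(1) = 3 → σ⁻¹(3) = 1
σ(2) = 2 → σ⁻¹(2) = 2
σ(3) = 4 → σ⁻¹(4) = 3
σ(4) = 1 → σ⁻¹(1) = 4

σ⁻¹ = [4 2 1 3]


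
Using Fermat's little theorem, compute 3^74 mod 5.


Fermat's little theorem: if p is prime and gcd(a,p)=1, then a^(p-1) ≡ 1 (mod p)
p = 5 is prime, gcd(3,5) = 1
Reduce exponent: 74 mod 4 = 2
So 3^74 ≡ 3^2 (mod 5)
3^2 mod 5 = 4

3^74 ≡ 4 (mod 5)


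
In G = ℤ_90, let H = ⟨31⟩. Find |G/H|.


|⟨31⟩| = n / gcd(31, 90) = 90 / 1 = 90
H is normal (ℤ_90 is abelian).
|G/H| = |G| / |H| = 90 / 90 = 1

|G/H| = 1


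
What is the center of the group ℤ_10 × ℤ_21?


Z(G) = {g ∈ G | gx = xg for all x ∈ G}
Direct product of abelian groups is abelian, so Z(G) = G

Z(ℤ_10 × ℤ_21) = ℤ_10 × ℤ_21


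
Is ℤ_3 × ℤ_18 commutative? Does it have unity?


Direct product ring; commutative with unity (1,1); but (1,0)·(0,1) = (0,0) gives zero divisors, so not an integral domain
Commutative: Yes
Integral domain: No
Has unity: Yes

ℤ_3 × ℤ_18: Commutative=Yes, Unity=Yes


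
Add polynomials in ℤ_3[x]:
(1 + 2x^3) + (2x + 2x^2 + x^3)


Add coefficients mod 3:
x^0: 1 + 0 = 1 (mod 3)
x^1: 0 + 2 = 2 (mod 3)
x^2: 0 + 2 = 2 (mod 3)
x^3: 2 + 1 = 0 (mod 3)
Result: 1 + 2x + 2x^2

f + g = 1 + 2x + 2x^2


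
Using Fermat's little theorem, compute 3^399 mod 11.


Fermat's little theorem: if p is prime and gcd(a,p)=1, then a^(p-1) ≡ 1 (mod p)
p = 11 is prime, gcd(3,11) = 1
Reduce exponent: 399 mod 10 = 9
So 3^399 ≡ 3^9 (mod 11)
3^9 mod 11 = 4

3^399 ≡ 4 (mod 11)


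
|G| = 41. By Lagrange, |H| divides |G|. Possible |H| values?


Lagrange's theorem: |H| divides |G|
|G| = 41
Divisors of 41: 1, 41

Possible subgroup orders: {1, 41}


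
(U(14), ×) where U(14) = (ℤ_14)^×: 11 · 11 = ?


Operation: multiplication mod 14
11 · 11 = (a × b) mod 14 with a = 11, b = 11

11 · 11 = 9


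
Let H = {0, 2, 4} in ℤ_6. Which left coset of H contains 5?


5 + H = {5 + h (mod 6) : h ∈ H}
5+0=5, 5+2=1, 5+4=3
5 + H = {1, 3, 5} = 1 + H

5 + H = {1, 3, 5}


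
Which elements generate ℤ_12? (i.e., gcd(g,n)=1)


g generates ℤ_n iff gcd(g,n) = 1
Checking each g ∈ {1,...,11}:
gcd(1,12) = 1
gcd(2,12) = 2
gcd(3,12) = 3
gcd(4,12) = 4
gcd(5,12) = 1
gcd(6,12) = 6
gcd(7,12) = 1
gcd(8,12) = 4
gcd(9,12) = 3
gcd(10,12) = 2
gcd(11,12) = 1
Generators: {1, 5, 7, 11}
Number of generators = φ(12) = 4

Generators of ℤ_12 = {1, 5, 7, 11}


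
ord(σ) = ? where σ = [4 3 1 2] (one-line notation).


Cycle decomposition: (1 4 2 3)
Cycle lengths: 4
Order = lcm(4) = 4

ord(σ) = 4


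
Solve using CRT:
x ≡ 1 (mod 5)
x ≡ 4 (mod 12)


m₁ = 5, m₂ = 12, gcd = 1, so CRT applies. M = m₁·m₂ = 60
Let M₁ = M/m₁ = 12, M₂ = M/m₂ = 5
Find y₁ ≡ M₁⁻¹ (mod m₁): 12⁻¹ ≡ 3 (mod 5)
Find y₂ ≡ M₂⁻¹ (mod m₂): 5⁻¹ ≡ 5 (mod 12)
x = a₁·M₁·y₁ + a₂·M₂·y₂ = 1·12·3 + 4·5·5 = 136
Reduce mod 60: x ≡ 16
Check: 16 mod 5 = 1 ✓, 16 mod 12 = 4 ✓

x ≡ 16 (mod 60)


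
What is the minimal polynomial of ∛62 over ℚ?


∛62 satisfies x³ - 62 = 0, irreducible over ℚ (no rational root; 62 is not a perfect cube)

Minimal polynomial: x³ - 62


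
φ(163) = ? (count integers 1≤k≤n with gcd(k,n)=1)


Factor n: 163 = 163
φ(n) = n · ∏(1 - 1/p) over distinct primes p | n
φ(163) = 163 · (1 - 1/163) = 162

φ(163) = 162


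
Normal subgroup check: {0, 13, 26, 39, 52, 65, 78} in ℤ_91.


H = {0, 13, 26, 39, 52, 65, 78} in ℤ_91
ℤ_91 is abelian; every subgroup of an abelian group is normal

Yes, normal subgroup


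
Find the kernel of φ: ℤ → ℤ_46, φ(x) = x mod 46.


Kernel = preimage of identity
ker(φ) = {x ∈ ℤ : x ≡ 0 (mod 46)} = 46ℤ = {0, ±46, ±92, ...}

ker(φ) = 46ℤ


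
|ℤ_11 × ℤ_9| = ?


|A × B| = |A| · |B|
|ℤ_11 × ℤ_9| = 11 × 9 = 99

|ℤ_11 × ℤ_9| = 99


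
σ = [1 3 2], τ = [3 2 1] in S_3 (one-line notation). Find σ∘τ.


σ∘τ: apply τ first, then σ
1 →τ 3 →σ 2
2 →τ 2 →σ 3
3 →τ 1 →σ 1

σ∘τ = [2 3 1]


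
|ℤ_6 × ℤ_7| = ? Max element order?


|ℤ_6 × ℤ_7| = 6 × 7 = 42
Max element order = lcm(6,7) = 42
Cyclic? Yes (gcd=1)

|ℤ_6×ℤ_7| = 42, max element order = 42


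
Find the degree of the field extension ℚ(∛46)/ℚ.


∛46 has minimal polynomial x³ - 46 (irreducible over ℚ since 46 is not a perfect cube)

[ℚ(∛46)/ℚ] = 3


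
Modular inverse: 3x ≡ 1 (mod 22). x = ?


Use the extended Euclidean algorithm to write 1 = 3·s + 22·t; then s mod 22 is the inverse.
Euclidean algorithm:
  3 = 0·22 + 3
  22 = 7·3 + 1
  3 = 3·1 + 0
gcd(3,22) = 1
Back-substitution gives: 3·(-7) + 22·(1) = 1
So 3⁻¹ ≡ -7 ≡ 15 (mod 22)
Check: 3 × 15 = 45 ≡ 1 (mod 22) ✓

3⁻¹ ≡ 15 (mod 22)


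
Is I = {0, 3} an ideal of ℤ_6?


Check ideal conditions for I = {0, 3} in ℤ_6:
(1) I is an additive subgroup? Yes
(2) For r ∈ ℤ_6 and a ∈ I: r·a ∈ I? Yes

Yes, I is an ideal of ℤ_6


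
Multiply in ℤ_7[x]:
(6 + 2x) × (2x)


Expand and collect like terms; reduce coefficients mod 7:
x^0: 6·0 = 0 ≡ 0 (mod 7)
x^1: 6·2 + 2·0 = 12 ≡ 5 (mod 7)
x^2: 2·2 = 4 ≡ 4 (mod 7)
Result: 5x + 4x^2

f · g = 5x + 4x^2


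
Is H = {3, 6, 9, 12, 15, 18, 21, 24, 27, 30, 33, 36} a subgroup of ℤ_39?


Subgroup test for H = {3, 6, 9, 12, 15, 18, 21, 24, 27, 30, 33, 36} in (ℤ_39, +):
(1) 0 ∈ H? No
(2) Closure: for all a,b ∈ H, (a+b) mod 39 ∈ H? No  [counterexample: 3 + 36 = 0 ∉ H]
(3) Inverses: for all a ∈ H, -a mod 39 ∈ H? Yes

No, H is not a subgroup of ℤ_39


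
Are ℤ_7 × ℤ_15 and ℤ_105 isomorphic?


Comparing ℤ_7 × ℤ_15 and ℤ_105:
gcd(7,15) = 1, so ℤ_7 × ℤ_15 ≅ ℤ_105 (CRT)

Yes, ℤ_7 × ℤ_15 ≅ ℤ_105


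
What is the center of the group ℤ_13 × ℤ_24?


Z(G) = {g ∈ G | gx = xg for all x ∈ G}
Direct product of abelian groups is abelian, so Z(G) = G

Z(ℤ_13 × ℤ_24) = ℤ_13 × ℤ_24


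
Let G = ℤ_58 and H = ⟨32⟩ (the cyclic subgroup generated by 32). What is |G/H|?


|⟨32⟩| = n / gcd(32, 58) = 58 / 2 = 29
H is normal (ℤ_58 is abelian).
|G/H| = |G| / |H| = 58 / 29 = 2

|G/H| = 2


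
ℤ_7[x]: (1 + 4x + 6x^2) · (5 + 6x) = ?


Expand and collect like terms; reduce coefficients mod 7:
x^0: 1·5 = 5 ≡ 5 (mod 7)
x^1: 1·6 + 4·5 = 26 ≡ 5 (mod 7)
x^2: 4·6 + 6·5 = 54 ≡ 5 (mod 7)
x^3: 6·6 = 36 ≡ 1 (mod 7)
Result: 5 + 5x + 5x^2 + x^3

f · g = 5 + 5x + 5x^2 + x^3


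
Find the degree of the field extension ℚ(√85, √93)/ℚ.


[ℚ(√85,√93):ℚ] = [ℚ(√85,√93):ℚ(√85)]·[ℚ(√85):ℚ] = 2·2 = 4

[ℚ(√85, √93)/ℚ] = 4


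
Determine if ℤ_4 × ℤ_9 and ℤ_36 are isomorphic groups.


Comparing ℤ_4 × ℤ_9 and ℤ_36:
gcd(4,9) = 1, so ℤ_4 × ℤ_9 ≅ ℤ_36 (CRT)

Yes, ℤ_4 × ℤ_9 ≅ ℤ_36


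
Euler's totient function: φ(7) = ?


φ(n) = count of k ∈ {1,...,n} with gcd(k,n)=1
Coprimes to 7: {1, 2, 3, 4, 5, 6}
Count: 6

φ(7) = 6


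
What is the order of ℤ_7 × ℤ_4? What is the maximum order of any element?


|ℤ_7 × ℤ_4| = 7 × 4 = 28
Max element order = lcm(7,4) = 28
Cyclic? Yes (gcd=1)

|ℤ_7×ℤ_4| = 28, max element order = 28


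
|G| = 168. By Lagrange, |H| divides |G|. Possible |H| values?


Lagrange's theorem: |H| divides |G|
|G| = 168
Divisors of 168: 1, 2, 3, 4, 6, 7, 8, 12, 14, 21, 24, 28, 42, 56, 84, 168

Possible subgroup orders: {1, 2, 3, 4, 6, 7, 8, 12, 14, 21, 24, 28, 42, 56, 84, 168}


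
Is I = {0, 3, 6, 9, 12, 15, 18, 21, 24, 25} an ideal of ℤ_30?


Check ideal conditions for I = {0, 3, 6, 9, 12, 15, 18, 21, 24, 25} in ℤ_30:
(1) I is an additive subgroup? No
(2) For r ∈ ℤ_30 and a ∈ I: r·a ∈ I? No  [counterexample: r=2, a=25, r·a mod 30 = 20 ∉ I]

No, I is not an ideal of ℤ_30


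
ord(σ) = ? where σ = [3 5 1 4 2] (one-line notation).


Cycle decomposition: (1 3) (2 5)
Cycle lengths: 2, 2
Order = lcm(2, 2) = 2

ord(σ) = 2


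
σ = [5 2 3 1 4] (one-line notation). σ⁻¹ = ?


To find σ⁻¹, swap domain and range:
σ(1) = 5 → σ⁻¹(5) = 1
σ(2) = 2 → σ⁻¹(2) = 2
σ(3) = 3 → σ⁻¹(3) = 3
σ(4) = 1 → σ⁻¹(1) = 4
σ(5) = 4 → σ⁻¹(4) = 5

σ⁻¹ = [4 2 3 5 1]


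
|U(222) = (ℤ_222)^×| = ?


U(n) is the group of units mod n; |U(n)| = φ(n)
|U(222)| = φ(222) = 72

|U(222) = (ℤ_222)^×| = 72


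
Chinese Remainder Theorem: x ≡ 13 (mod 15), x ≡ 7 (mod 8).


m₁ = 15, m₂ = 8, gcd = 1, so CRT applies. M = m₁·m₂ = 120
Let M₁ = M/m₁ = 8, M₂ = M/m₂ = 15
Find y₁ ≡ M₁⁻¹ (mod m₁): 8⁻¹ ≡ 2 (mod 15)
Find y₂ ≡ M₂⁻¹ (mod m₂): 15⁻¹ ≡ 7 (mod 8)
x = a₁·M₁·y₁ + a₂·M₂·y₂ = 13·8·2 + 7·15·7 = 943
Reduce mod 120: x ≡ 103
Check: 103 mod 15 = 13 ✓, 103 mod 8 = 7 ✓

x ≡ 103 (mod 120)


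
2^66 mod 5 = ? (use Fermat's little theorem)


Fermat's little theorem: if p is prime and gcd(a,p)=1, then a^(p-1) ≡ 1 (mod p)
p = 5 is prime, gcd(2,5) = 1
Reduce exponent: 66 mod 4 = 2
So 2^66 ≡ 2^2 (mod 5)
2^2 mod 5 = 4

2^66 ≡ 4 (mod 5)


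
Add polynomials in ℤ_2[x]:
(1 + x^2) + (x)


Add coefficients mod 2:
x^0: 1 + 0 = 1 (mod 2)
x^1: 0 + 1 = 1 (mod 2)
x^2: 1 + 0 = 1 (mod 2)
Result: 1 + x + x^2

f + g = 1 + x + x^2


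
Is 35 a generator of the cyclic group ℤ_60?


g generates ℤ_n iff gcd(g, n) = 1
gcd(35, 60) = 5
Since gcd = 5 ≠ 1, ⟨35⟩ has order 12 < 60, so 35 is not a generator.

No, 35 does not generate ℤ_60


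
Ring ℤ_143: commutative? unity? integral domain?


ℤ_143 is a commutative ring with unity 1; 143 = 11×13 is composite, so 11·13 ≡ 0 gives zero divisors (not an integral domain)
Commutative: Yes
Integral domain: No
Has unity: Yes

ℤ_143: Commutative=Yes, Unity=Yes


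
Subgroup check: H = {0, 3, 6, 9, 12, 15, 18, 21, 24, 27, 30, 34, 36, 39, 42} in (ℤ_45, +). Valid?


Subgroup test for H = {0, 3, 6, 9, 12, 15, 18, 21, 24, 27, 30, 34, 36, 39, 42} in (ℤ_45, +):
(1) 0 ∈ H? Yes
(2) Closure: for all a,b ∈ H, (a+b) mod 45 ∈ H? No  [counterexample: 3 + 30 = 33 ∉ H]
(3) Inverses: for all a ∈ H, -a mod 45 ∈ H? No

No, H is not a subgroup of ℤ_45


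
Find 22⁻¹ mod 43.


Use the extended Euclidean algorithm to write 1 = 22·s + 43·t; then s mod 43 is the inverse.
Euclidean algorithm:
  22 = 0·43 + 22
  43 = 1·22 + 21
  22 = 1·21 + 1
  21 = 21·1 + 0
gcd(22,43) = 1
Back-substitution gives: 22·(2) + 43·(-1) = 1
So 22⁻¹ ≡ 2 ≡ 2 (mod 43)
Check: 22 × 2 = 44 ≡ 1 (mod 43) ✓

22⁻¹ ≡ 2 (mod 43)


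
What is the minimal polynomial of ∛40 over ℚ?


∛40 satisfies x³ - 40 = 0, irreducible over ℚ (no rational root; 40 is not a perfect cube)

Minimal polynomial: x³ - 40


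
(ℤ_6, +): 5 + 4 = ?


Operation: addition mod 6
5 + 4 = (a + b) mod 6 with a = 5, b = 4

5 + 4 = 3


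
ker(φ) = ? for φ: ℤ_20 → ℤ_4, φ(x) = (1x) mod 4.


Kernel = preimage of identity
ker(φ) = {x ∈ ℤ_20 : 1x ≡ 0 (mod 4)}. Since 4 | 20, φ is well-defined. The kernel is the cyclic subgroup ⟨4⟩ of ℤ_20 (order 5), i.e. {0, 4, 8, 12, 16}

ker(φ) = {0, 4, 8, 12, 16}


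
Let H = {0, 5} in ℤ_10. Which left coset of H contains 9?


9 + H = {9 + h (mod 10) : h ∈ H}
9+0=9, 9+5=4
9 + H = {4, 9} = 4 + H

9 + H = {4, 9}


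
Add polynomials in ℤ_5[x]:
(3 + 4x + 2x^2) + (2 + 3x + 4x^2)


Add coefficients mod 5:
x^0: 3 + 2 = 0 (mod 5)
x^1: 4 + 3 = 2 (mod 5)
x^2: 2 + 4 = 1 (mod 5)
Result: 2x + x^2

f + g = 2x + x^2


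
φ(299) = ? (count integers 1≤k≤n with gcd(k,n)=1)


Factor n: 299 = 13 × 23
φ(n) = n · ∏(1 - 1/p) over distinct primes p | n
φ(299) = 299 · (1 - 1/13) · (1 - 1/23) = 264

φ(299) = 264


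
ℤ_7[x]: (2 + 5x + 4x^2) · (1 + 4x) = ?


Expand and collect like terms; reduce coefficients mod 7:
x^0: 2·1 = 2 ≡ 2 (mod 7)
x^1: 2·4 + 5·1 = 13 ≡ 6 (mod 7)
x^2: 5·4 + 4·1 = 24 ≡ 3 (mod 7)
x^3: 4·4 = 16 ≡ 2 (mod 7)
Result: 2 + 6x + 3x^2 + 2x^3

f · g = 2 + 6x + 3x^2 + 2x^3


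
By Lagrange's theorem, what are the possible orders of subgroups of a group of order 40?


Lagrange's theorem: |H| divides |G|
|G| = 40
Divisors of 40: 1, 2, 4, 5, 8, 10, 20, 40

Possible subgroup orders: {1, 2, 4, 5, 8, 10, 20, 40}


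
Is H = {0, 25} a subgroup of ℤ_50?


Subgroup test for H = {0, 25} in (ℤ_50, +):
(1) 0 ∈ H? Yes
(2) Closure: for all a,b ∈ H, (a+b) mod 50 ∈ H? Yes
(3) Inverses: for all a ∈ H, -a mod 50 ∈ H? Yes

Yes, H is a subgroup of ℤ_50


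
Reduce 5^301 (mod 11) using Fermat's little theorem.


Fermat's little theorem: if p is prime and gcd(a,p)=1, then a^(p-1) ≡ 1 (mod p)
p = 11 is prime, gcd(5,11) = 1
Reduce exponent: 301 mod 10 = 1
So 5^301 ≡ 5^1 (mod 11)
5^1 mod 11 = 5

5^301 ≡ 5 (mod 11)


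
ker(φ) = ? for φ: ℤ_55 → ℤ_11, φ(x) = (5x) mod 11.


Kernel = preimage of identity
ker(φ) = {x ∈ ℤ_55 : 5x ≡ 0 (mod 11)}. Since 11 | 55, φ is well-defined. The kernel is the cyclic subgroup ⟨11⟩ of ℤ_55 (order 5), i.e. {0, 11, 22, 33, 44}

ker(φ) = {0, 11, 22, 33, 44}


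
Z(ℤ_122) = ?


Z(G) = {g ∈ G | gx = xg for all x ∈ G}
ℤ_122 is abelian, so Z(G) = G

Z(ℤ_122) = ℤ_122


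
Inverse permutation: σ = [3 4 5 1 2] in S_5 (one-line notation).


To find σ⁻¹, swap domain and range:
σ(1) = 3 → σ⁻¹(3) = 1
σ(2) = 4 → σ⁻¹(4) = 2
σ(3) = 5 → σ⁻¹(5) = 3
σ(4) = 1 → σ⁻¹(1) = 4
σ(5) = 2 → σ⁻¹(2) = 5

σ⁻¹ = [4 5 1 2 3]


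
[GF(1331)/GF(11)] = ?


GF(1331) = GF(11^3), so the extension degree is 3

[GF(1331)/GF(11)] = 3


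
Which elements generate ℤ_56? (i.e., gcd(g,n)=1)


g generates ℤ_n iff gcd(g,n) = 1
Prime factors of 56: 2, 7
Generators are g ∈ {1,...,55} not divisible by any of these primes.
Generators: {1, 3, 5, 9, 11, 13, 15, 17, 19, 23, 25, 27, 29, 31, 33, 37, 39, 41, 43, 45, 47, 51, 53, 55}
Number of generators = φ(56) = 24

Generators of ℤ_56 = {1, 3, 5, 9, 11, 13, 15, 17, 19, 23, 25, 27, 29, 31, 33, 37, 39, 41, 43, 45, 47, 51, 53, 55}


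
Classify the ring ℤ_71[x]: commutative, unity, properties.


ℤ_71 is a field (n prime), so ℤ_71[x] is a commutative integral domain with unity
Commutative: Yes
Integral domain: Yes
Has unity: Yes

ℤ_71[x]: Commutative=Yes, Unity=Yes


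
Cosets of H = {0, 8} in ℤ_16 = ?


H = {0, 8}, |H| = 2
Number of cosets = |G|/|H| = 16/2 = 8
0 + H = {0, 8}
1 + H = {1, 9}
2 + H = {2, 10}
3 + H = {3, 11}
4 + H = {4, 12}
5 + H = {5, 13}
6 + H = {6, 14}
7 + H = {7, 15}

Cosets: 0+H={0,8}; 1+H={1,9}; 2+H={2,10}; 3+H={3,11}; 4+H={4,12}; 5+H={5,13}; 6+H={6,14}; 7+H={7,15}


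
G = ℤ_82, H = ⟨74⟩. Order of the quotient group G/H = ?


|⟨74⟩| = n / gcd(74, 82) = 82 / 2 = 41
H is normal (ℤ_82 is abelian).
|G/H| = |G| / |H| = 82 / 41 = 2

|G/H| = 2


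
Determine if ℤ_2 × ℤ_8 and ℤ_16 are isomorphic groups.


Comparing ℤ_2 × ℤ_8 and ℤ_16:
gcd(2,8) = 2 ≠ 1. Max element order in ℤ_2×ℤ_8 is lcm(2,8) = 8 < 16, so it has no element of order 16

No, ℤ_2 × ℤ_8 ≇ ℤ_16


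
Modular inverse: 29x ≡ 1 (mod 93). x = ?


Use the extended Euclidean algorithm to write 1 = 29·s + 93·t; then s mod 93 is the inverse.
Euclidean algorithm:
  29 = 0·93 + 29
  93 = 3·29 + 6
  29 = 4·6 + 5
  6 = 1·5 + 1
  5 = 5·1 + 0
gcd(29,93) = 1
Back-substitution gives: 29·(-16) + 93·(5) = 1
So 29⁻¹ ≡ -16 ≡ 77 (mod 93)
Check: 29 × 77 = 2233 ≡ 1 (mod 93) ✓

29⁻¹ ≡ 77 (mod 93)


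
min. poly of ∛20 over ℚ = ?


∛20 satisfies x³ - 20 = 0, irreducible over ℚ (no rational root; 20 is not a perfect cube)

Minimal polynomial: x³ - 20


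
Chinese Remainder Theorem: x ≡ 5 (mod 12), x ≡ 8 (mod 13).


m₁ = 12, m₂ = 13, gcd = 1, so CRT applies. M = m₁·m₂ = 156
Let M₁ = M/m₁ = 13, M₂ = M/m₂ = 12
Find y₁ ≡ M₁⁻¹ (mod m₁): 13⁻¹ ≡ 1 (mod 12)
Find y₂ ≡ M₂⁻¹ (mod m₂): 12⁻¹ ≡ 12 (mod 13)
x = a₁·M₁·y₁ + a₂·M₂·y₂ = 5·13·1 + 8·12·12 = 1217
Reduce mod 156: x ≡ 125
Check: 125 mod 12 = 5 ✓, 125 mod 13 = 8 ✓

x ≡ 125 (mod 156)


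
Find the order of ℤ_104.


ℤ_n has n elements.

|ℤ_104| = 104


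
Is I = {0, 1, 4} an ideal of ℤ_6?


Check ideal conditions for I = {0, 1, 4} in ℤ_6:
(1) I is an additive subgroup? No
(2) For r ∈ ℤ_6 and a ∈ I: r·a ∈ I? No  [counterexample: r=2, a=1, r·a mod 6 = 2 ∉ I]

No, I is not an ideal of ℤ_6


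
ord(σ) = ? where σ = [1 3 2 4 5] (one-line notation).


Cycle decomposition: (2 3)
Cycle lengths: 2
Order = lcm(2) = 2

ord(σ) = 2


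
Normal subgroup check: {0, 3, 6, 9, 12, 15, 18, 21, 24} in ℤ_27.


H = {0, 3, 6, 9, 12, 15, 18, 21, 24} in ℤ_27
ℤ_27 is abelian; every subgroup of an abelian group is normal

Yes, normal subgroup


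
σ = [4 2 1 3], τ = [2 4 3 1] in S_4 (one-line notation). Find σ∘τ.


σ∘τ: apply τ first, then σ
1 →τ 2 →σ 2
2 →τ 4 →σ 3
3 →τ 3 →σ 1
4 →τ 1 →σ 4

σ∘τ = [2 3 1 4]


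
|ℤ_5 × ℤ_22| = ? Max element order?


|ℤ_5 × ℤ_22| = 5 × 22 = 110
Max element order = lcm(5,22) = 110
Cyclic? Yes (gcd=1)

|ℤ_5×ℤ_22| = 110, max element order = 110


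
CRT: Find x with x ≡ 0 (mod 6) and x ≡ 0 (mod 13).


m₁ = 6, m₂ = 13, gcd = 1, so CRT applies. M = m₁·m₂ = 78
Let M₁ = M/m₁ = 13, M₂ = M/m₂ = 6
Find y₁ ≡ M₁⁻¹ (mod m₁): 13⁻¹ ≡ 1 (mod 6)
Find y₂ ≡ M₂⁻¹ (mod m₂): 6⁻¹ ≡ 11 (mod 13)
x = a₁·M₁·y₁ + a₂·M₂·y₂ = 0·13·1 + 0·6·11 = 0
Reduce mod 78: x ≡ 0
Check: 0 mod 6 = 0 ✓, 0 mod 13 = 0 ✓

x ≡ 0 (mod 78)


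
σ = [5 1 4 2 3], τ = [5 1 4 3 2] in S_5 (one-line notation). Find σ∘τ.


σ∘τ: apply τ first, then σ
1 →τ 5 →σ 3
2 →τ 1 →σ 5
3 →τ 4 →σ 2
4 →τ 3 →σ 4
5 →τ 2 →σ 1

σ∘τ = [3 5 2 4 1]


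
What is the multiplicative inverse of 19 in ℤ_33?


Use the extended Euclidean algorithm to write 1 = 19·s + 33·t; then s mod 33 is the inverse.
Euclidean algorithm:
  19 = 0·33 + 19
  33 = 1·19 + 14
  19 = 1·14 + 5
  14 = 2·5 + 4
  5 = 1·4 + 1
  4 = 4·1 + 0
gcd(19,33) = 1
Back-substitution gives: 19·(7) + 33·(-4) = 1
So 19⁻¹ ≡ 7 ≡ 7 (mod 33)
Check: 19 × 7 = 133 ≡ 1 (mod 33) ✓

19⁻¹ ≡ 7 (mod 33)


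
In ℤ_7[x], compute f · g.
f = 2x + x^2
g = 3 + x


Expand and collect like terms; reduce coefficients mod 7:
x^0: 0·3 = 0 ≡ 0 (mod 7)
x^1: 0·1 + 2·3 = 6 ≡ 6 (mod 7)
x^2: 2·1 + 1·3 = 5 ≡ 5 (mod 7)
x^3: 1·1 = 1 ≡ 1 (mod 7)
Result: 6x + 5x^2 + x^3

f · g = 6x + 5x^2 + x^3


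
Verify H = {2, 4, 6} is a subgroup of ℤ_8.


Subgroup test for H = {2, 4, 6} in (ℤ_8, +):
(1) 0 ∈ H? No
(2) Closure: for all a,b ∈ H, (a+b) mod 8 ∈ H? No  [counterexample: 2 + 6 = 0 ∉ H]
(3) Inverses: for all a ∈ H, -a mod 8 ∈ H? Yes

No, H is not a subgroup of ℤ_8


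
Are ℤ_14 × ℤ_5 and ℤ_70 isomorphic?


Comparing ℤ_14 × ℤ_5 and ℤ_70:
gcd(14,5) = 1, so ℤ_14 × ℤ_5 ≅ ℤ_70 (CRT)

Yes, ℤ_14 × ℤ_5 ≅ ℤ_70


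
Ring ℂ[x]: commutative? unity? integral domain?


Polynomial ring over ℂ (an integral domain) is a commutative integral domain with unity 1
Commutative: Yes
Integral domain: Yes
Has unity: Yes

ℂ[x]: Commutative=Yes, Unity=Yes


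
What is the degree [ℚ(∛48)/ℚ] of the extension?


∛48 has minimal polynomial x³ - 48 (irreducible over ℚ since 48 is not a perfect cube)

[ℚ(∛48)/ℚ] = 3


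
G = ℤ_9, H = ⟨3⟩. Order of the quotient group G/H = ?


|⟨3⟩| = n / gcd(3, 9) = 9 / 3 = 3
H is normal (ℤ_9 is abelian).
|G/H| = |G| / |H| = 9 / 3 = 3

|G/H| = 3


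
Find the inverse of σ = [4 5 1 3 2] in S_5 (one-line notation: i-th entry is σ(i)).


To find σ⁻¹, swap domain and range:
σ(1) = 4 → σ⁻¹(4) = 1
σ(2) = 5 → σ⁻¹(5) = 2
σ(3) = 1 → σ⁻¹(1) = 3
σ(4) = 3 → σ⁻¹(3) = 4
σ(5) = 2 → σ⁻¹(2) = 5

σ⁻¹ = [3 5 4 1 2]


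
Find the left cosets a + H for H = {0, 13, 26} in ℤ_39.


H = {0, 13, 26}, |H| = 3
Number of cosets = |G|/|H| = 39/3 = 13
0 + H = {0, 13, 26}
1 + H = {1, 14, 27}
2 + H = {2, 15, 28}
3 + H = {3, 16, 29}
4 + H = {4, 17, 30}
5 + H = {5, 18, 31}
6 + H = {6, 19, 32}
7 + H = {7, 20, 33}
8 + H = {8, 21, 34}
9 + H = {9, 22, 35}
10 + H = {10, 23, 36}
11 + H = {11, 24, 37}
12 + H = {12, 25, 38}

Cosets: 0+H={0,13,26}; 1+H={1,14,27}; 2+H={2,15,28}; 3+H={3,16,29}; 4+H={4,17,30}; 5+H={5,18,31}; 6+H={6,19,32}; 7+H={7,20,33}; 8+H={8,21,34}; 9+H={9,22,35}; 10+H={10,23,36}; 11+H={11,24,37}; 12+H={12,25,38}


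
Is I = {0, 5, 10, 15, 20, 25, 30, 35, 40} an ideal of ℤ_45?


Check ideal conditions for I = {0, 5, 10, 15, 20, 25, 30, 35, 40} in ℤ_45:
(1) I is an additive subgroup? Yes
(2) For r ∈ ℤ_45 and a ∈ I: r·a ∈ I? Yes

Yes, I is an ideal of ℤ_45


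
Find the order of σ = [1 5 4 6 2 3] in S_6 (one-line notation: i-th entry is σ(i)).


Cycle decomposition: (2 5) (3 4 6)
Cycle lengths: 2, 3
Order = lcm(2, 3) = 6

ord(σ) = 6


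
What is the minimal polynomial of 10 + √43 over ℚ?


Let α = 10 + √43. Then α - 10 = √43, so (α - 10)² = 43, giving α² - 20α + 57 = 0. Degree 2 and α ∉ ℚ, so this is the minimal polynomial.

Minimal polynomial: x² - 20x + 57


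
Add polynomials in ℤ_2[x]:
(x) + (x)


Add coefficients mod 2:
x^0: 0 + 0 = 0 (mod 2)
x^1: 1 + 1 = 0 (mod 2)
Result: 0

f + g = 0


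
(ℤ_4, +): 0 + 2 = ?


Operation: addition mod 4
0 + 2 = (a + b) mod 4 with a = 0, b = 2

0 + 2 = 2


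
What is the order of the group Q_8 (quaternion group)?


Q_8 = {±1, ±i, ±j, ±k}
|Q_8| = 8

|Q_8 (quaternion group)| = 8


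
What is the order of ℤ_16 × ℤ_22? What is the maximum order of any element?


|ℤ_16 × ℤ_22| = 16 × 22 = 352
Max element order = lcm(16,22) = 176
Cyclic? No (gcd=2)

|ℤ_16×ℤ_22| = 352, max element order = 176


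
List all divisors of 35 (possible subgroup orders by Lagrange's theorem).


Lagrange's theorem: |H| divides |G|
|G| = 35
Divisors of 35: 1, 5, 7, 35

Possible subgroup orders: {1, 5, 7, 35}


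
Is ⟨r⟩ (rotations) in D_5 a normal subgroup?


H = ⟨r⟩ (rotations) in D_5
The rotation subgroup ⟨r⟩ has index 2 in D_5, so it is normal

Yes, normal subgroup


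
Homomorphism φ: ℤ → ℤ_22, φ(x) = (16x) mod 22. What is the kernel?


Kernel = preimage of identity
ker(φ) = {x ∈ ℤ : 16x ≡ 0 (mod 22)}. gcd(16,22) = 2, so 16x ≡ 0 (mod 22) ⟺ x ≡ 0 (mod 22/2 = 11). Hence ker(φ) = 11ℤ

ker(φ) = 11ℤ


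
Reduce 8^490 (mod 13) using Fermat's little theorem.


Fermat's little theorem: if p is prime and gcd(a,p)=1, then a^(p-1) ≡ 1 (mod p)
p = 13 is prime, gcd(8,13) = 1
Reduce exponent: 490 mod 12 = 10
So 8^490 ≡ 8^10 (mod 13)
8^10 mod 13 = 12

8^490 ≡ 12 (mod 13)


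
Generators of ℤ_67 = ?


g generates ℤ_n iff gcd(g,n) = 1
Prime factors of 67: 67
Generators are g ∈ {1,...,66} not divisible by any of these primes.
Generators: {1, 2, 3, 4, 5, 6, 7, 8, 9, 10, 11, 12, 13, 14, 15, 16, 17, 18, 19, 20, 21, 22, 23, 24, 25, 26, 27, 28, 29, 30, 31, 32, 33, 34, 35, 36, 37, 38, 39, 40, 41, 42, 43, 44, 45, 46, 47, 48, 49, 50, 51, 52, 53, 54, 55, 56, 57, 58, 59, 60, 61, 62, 63, 64, 65, 66}
Number of generators = φ(67) = 66

Generators of ℤ_67 = {1, 2, 3, 4, 5, 6, 7, 8, 9, 10, 11, 12, 13, 14, 15, 16, 17, 18, 19, 20, 21, 22, 23, 24, 25, 26, 27, 28, 29, 30, 31, 32, 33, 34, 35, 36, 37, 38, 39, 40, 41, 42, 43, 44, 45, 46, 47, 48, 49, 50, 51, 52, 53, 54, 55, 56, 57, 58, 59, 60, 61, 62, 63, 64, 65, 66}


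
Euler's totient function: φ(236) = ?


Factor n: 236 = 2^2 × 59
φ(n) = n · ∏(1 - 1/p) over distinct primes p | n
φ(236) = 236 · (1 - 1/2) · (1 - 1/59) = 116

φ(236) = 116
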